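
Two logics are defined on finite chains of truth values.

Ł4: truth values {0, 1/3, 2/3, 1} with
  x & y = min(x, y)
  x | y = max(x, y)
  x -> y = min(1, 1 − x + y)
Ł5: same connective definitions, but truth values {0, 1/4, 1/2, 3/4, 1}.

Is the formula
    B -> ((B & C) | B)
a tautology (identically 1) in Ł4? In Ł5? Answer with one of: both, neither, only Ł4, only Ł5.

In Ł4: every assignment gives 1 — tautology.
In Ł5: every assignment gives 1 — tautology.

both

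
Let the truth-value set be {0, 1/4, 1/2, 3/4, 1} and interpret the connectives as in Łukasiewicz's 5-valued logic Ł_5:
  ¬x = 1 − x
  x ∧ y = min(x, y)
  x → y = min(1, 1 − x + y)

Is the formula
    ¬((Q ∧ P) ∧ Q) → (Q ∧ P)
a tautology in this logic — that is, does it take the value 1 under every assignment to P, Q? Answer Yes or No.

No

Counterexample: take P = 0, Q = 0.
Q ∧ P = 0 ∧ 0 = 0
(Q ∧ P) ∧ Q = 0 ∧ 0 = 0
¬((Q ∧ P) ∧ Q) = ¬0 = 1
¬((Q ∧ P) ∧ Q) → (Q ∧ P) = 1 → 0 = 0
This gives 0 ≠ 1.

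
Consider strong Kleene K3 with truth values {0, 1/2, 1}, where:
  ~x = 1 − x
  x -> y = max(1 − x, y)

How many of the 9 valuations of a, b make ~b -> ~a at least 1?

5

a = 0, b = 0 ↦ 1  ≥
a = 0, b = 1/2 ↦ 1  ≥
a = 0, b = 1 ↦ 1  ≥
a = 1/2, b = 0 ↦ 1/2  <
a = 1/2, b = 1/2 ↦ 1/2  <
a = 1/2, b = 1 ↦ 1  ≥
a = 1, b = 0 ↦ 0  <
a = 1, b = 1/2 ↦ 1/2  <
a = 1, b = 1 ↦ 1  ≥
So 5 of the 9 assignments meet the threshold.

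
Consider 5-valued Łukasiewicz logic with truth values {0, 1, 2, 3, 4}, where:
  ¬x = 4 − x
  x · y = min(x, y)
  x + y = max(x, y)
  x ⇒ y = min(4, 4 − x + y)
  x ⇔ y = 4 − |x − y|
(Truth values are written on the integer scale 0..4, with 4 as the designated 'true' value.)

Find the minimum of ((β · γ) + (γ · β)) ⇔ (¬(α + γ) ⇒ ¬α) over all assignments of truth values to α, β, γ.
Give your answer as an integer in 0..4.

0

Take α = 0, β = 0, γ = 0:
β · γ = 0 · 0 = 0
γ · β = 0 · 0 = 0
(β · γ) + (γ · β) = 0 + 0 = 0
α + γ = 0 + 0 = 0
¬(α + γ) = ¬0 = 4
¬α = ¬0 = 4
¬(α + γ) ⇒ ¬α = 4 ⇒ 4 = 4
((β · γ) + (γ · β)) ⇔ (¬(α + γ) ⇒ ¬α) = 0 ⇔ 4 = 0
No assignment yields a value below 0, so this is the minimum.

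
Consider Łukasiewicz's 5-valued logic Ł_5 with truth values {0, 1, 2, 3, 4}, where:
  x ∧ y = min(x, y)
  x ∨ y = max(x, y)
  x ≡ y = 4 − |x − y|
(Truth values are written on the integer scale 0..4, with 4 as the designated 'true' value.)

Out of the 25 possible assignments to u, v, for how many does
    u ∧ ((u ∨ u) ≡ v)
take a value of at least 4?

1

value 4: 1 assignment (counts)
value 3: 4 assignments
value 2: 7 assignments
value 1: 7 assignments
value 0: 6 assignments
So 1 of the 25 assignments meets the threshold.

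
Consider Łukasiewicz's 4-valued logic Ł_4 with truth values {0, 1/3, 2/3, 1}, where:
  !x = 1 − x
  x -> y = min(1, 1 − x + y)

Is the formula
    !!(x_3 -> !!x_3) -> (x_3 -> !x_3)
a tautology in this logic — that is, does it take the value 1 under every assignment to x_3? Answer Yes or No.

No

Counterexample: take x_3 = 2/3.
!x_3 = !2/3 = 1/3
!!x_3 = !1/3 = 2/3
x_3 -> !!x_3 = 2/3 -> 2/3 = 1
!(x_3 -> !!x_3) = !1 = 0
!!(x_3 -> !!x_3) = !0 = 1
!x_3 = !2/3 = 1/3
x_3 -> !x_3 = 2/3 -> 1/3 = 2/3
!!(x_3 -> !!x_3) -> (x_3 -> !x_3) = 1 -> 2/3 = 2/3
This gives 2/3 ≠ 1.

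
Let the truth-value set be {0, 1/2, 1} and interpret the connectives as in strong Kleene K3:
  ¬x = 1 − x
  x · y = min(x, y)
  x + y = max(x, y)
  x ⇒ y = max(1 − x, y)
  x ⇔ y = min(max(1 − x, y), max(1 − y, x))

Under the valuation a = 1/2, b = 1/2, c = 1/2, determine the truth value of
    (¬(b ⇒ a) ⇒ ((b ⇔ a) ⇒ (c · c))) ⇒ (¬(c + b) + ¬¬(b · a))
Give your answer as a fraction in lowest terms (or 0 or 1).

1/2

b ⇒ a = 1/2 ⇒ 1/2 = 1/2
¬(b ⇒ a) = ¬1/2 = 1/2
b ⇔ a = 1/2 ⇔ 1/2 = 1/2
c · c = 1/2 · 1/2 = 1/2
(b ⇔ a) ⇒ (c · c) = 1/2 ⇒ 1/2 = 1/2
¬(b ⇒ a) ⇒ ((b ⇔ a) ⇒ (c · c)) = 1/2 ⇒ 1/2 = 1/2
c + b = 1/2 + 1/2 = 1/2
¬(c + b) = ¬1/2 = 1/2
b · a = 1/2 · 1/2 = 1/2
¬(b · a) = ¬1/2 = 1/2
¬¬(b · a) = ¬1/2 = 1/2
¬(c + b) + ¬¬(b · a) = 1/2 + 1/2 = 1/2
(¬(b ⇒ a) ⇒ ((b ⇔ a) ⇒ (c · c))) ⇒ (¬(c + b) + ¬¬(b · a)) = 1/2 ⇒ 1/2 = 1/2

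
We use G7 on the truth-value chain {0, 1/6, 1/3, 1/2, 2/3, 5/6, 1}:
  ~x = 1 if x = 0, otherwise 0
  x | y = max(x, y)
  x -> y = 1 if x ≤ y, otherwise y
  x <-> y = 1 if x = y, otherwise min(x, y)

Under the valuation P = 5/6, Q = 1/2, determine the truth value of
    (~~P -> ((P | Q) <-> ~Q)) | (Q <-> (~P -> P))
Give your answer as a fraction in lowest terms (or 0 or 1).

1/2

~P = ~5/6 = 0
~~P = ~0 = 1
P | Q = 5/6 | 1/2 = 5/6
~Q = ~1/2 = 0
(P | Q) <-> ~Q = 5/6 <-> 0 = 0
~~P -> ((P | Q) <-> ~Q) = 1 -> 0 = 0
~P = ~5/6 = 0
~P -> P = 0 -> 5/6 = 1
Q <-> (~P -> P) = 1/2 <-> 1 = 1/2
(~~P -> ((P | Q) <-> ~Q)) | (Q <-> (~P -> P)) = 0 | 1/2 = 1/2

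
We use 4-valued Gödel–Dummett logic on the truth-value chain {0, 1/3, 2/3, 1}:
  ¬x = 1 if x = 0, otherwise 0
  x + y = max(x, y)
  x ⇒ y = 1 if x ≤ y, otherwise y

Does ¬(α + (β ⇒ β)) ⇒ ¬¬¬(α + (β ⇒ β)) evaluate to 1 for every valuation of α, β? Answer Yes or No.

Yes

α = 0, β = 0 ↦ 1
α = 0, β = 1/3 ↦ 1
α = 0, β = 2/3 ↦ 1
α = 0, β = 1 ↦ 1
α = 1/3, β = 0 ↦ 1
α = 1/3, β = 1/3 ↦ 1
α = 1/3, β = 2/3 ↦ 1
α = 1/3, β = 1 ↦ 1
α = 2/3, β = 0 ↦ 1
α = 2/3, β = 1/3 ↦ 1
α = 2/3, β = 2/3 ↦ 1
α = 2/3, β = 1 ↦ 1
α = 1, β = 0 ↦ 1
α = 1, β = 1/3 ↦ 1
α = 1, β = 2/3 ↦ 1
α = 1, β = 1 ↦ 1
Every assignment gives a value ≥ 1.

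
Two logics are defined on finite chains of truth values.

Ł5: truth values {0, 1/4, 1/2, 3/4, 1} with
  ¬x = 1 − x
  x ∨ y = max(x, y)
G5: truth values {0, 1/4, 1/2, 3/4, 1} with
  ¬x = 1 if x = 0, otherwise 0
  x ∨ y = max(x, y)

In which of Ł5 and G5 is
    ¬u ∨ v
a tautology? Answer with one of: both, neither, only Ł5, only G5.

In Ł5: at u = 1/4, v = 0 the value is 3/4 — not a tautology.
In G5: at u = 1/4, v = 0 the value is 0 — not a tautology.

neither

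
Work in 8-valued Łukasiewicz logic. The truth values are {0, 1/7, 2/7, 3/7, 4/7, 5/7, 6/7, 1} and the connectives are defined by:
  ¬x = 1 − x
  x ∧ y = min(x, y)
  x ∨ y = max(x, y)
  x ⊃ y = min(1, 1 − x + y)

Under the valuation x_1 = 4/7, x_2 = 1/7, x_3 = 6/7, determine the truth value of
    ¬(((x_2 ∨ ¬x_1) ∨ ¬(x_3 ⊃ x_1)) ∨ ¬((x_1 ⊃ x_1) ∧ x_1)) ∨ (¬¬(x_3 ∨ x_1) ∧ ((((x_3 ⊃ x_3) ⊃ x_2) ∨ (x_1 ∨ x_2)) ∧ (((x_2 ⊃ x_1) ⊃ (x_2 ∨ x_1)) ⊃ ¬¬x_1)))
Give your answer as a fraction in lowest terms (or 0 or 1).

4/7

¬x_1 = ¬4/7 = 3/7
x_2 ∨ ¬x_1 = 1/7 ∨ 3/7 = 3/7
x_3 ⊃ x_1 = 6/7 ⊃ 4/7 = 5/7
¬(x_3 ⊃ x_1) = ¬5/7 = 2/7
(x_2 ∨ ¬x_1) ∨ ¬(x_3 ⊃ x_1) = 3/7 ∨ 2/7 = 3/7
x_1 ⊃ x_1 = 4/7 ⊃ 4/7 = 1
(x_1 ⊃ x_1) ∧ x_1 = 1 ∧ 4/7 = 4/7
¬((x_1 ⊃ x_1) ∧ x_1) = ¬4/7 = 3/7
((x_2 ∨ ¬x_1) ∨ ¬(x_3 ⊃ x_1)) ∨ ¬((x_1 ⊃ x_1) ∧ x_1) = 3/7 ∨ 3/7 = 3/7
¬(((x_2 ∨ ¬x_1) ∨ ¬(x_3 ⊃ x_1)) ∨ ¬((x_1 ⊃ x_1) ∧ x_1)) = ¬3/7 = 4/7
x_3 ∨ x_1 = 6/7 ∨ 4/7 = 6/7
¬(x_3 ∨ x_1) = ¬6/7 = 1/7
¬¬(x_3 ∨ x_1) = ¬1/7 = 6/7
x_3 ⊃ x_3 = 6/7 ⊃ 6/7 = 1
(x_3 ⊃ x_3) ⊃ x_2 = 1 ⊃ 1/7 = 1/7
x_1 ∨ x_2 = 4/7 ∨ 1/7 = 4/7
((x_3 ⊃ x_3) ⊃ x_2) ∨ (x_1 ∨ x_2) = 1/7 ∨ 4/7 = 4/7
x_2 ⊃ x_1 = 1/7 ⊃ 4/7 = 1
x_2 ∨ x_1 = 1/7 ∨ 4/7 = 4/7
(x_2 ⊃ x_1) ⊃ (x_2 ∨ x_1) = 1 ⊃ 4/7 = 4/7
¬x_1 = ¬4/7 = 3/7
¬¬x_1 = ¬3/7 = 4/7
((x_2 ⊃ x_1) ⊃ (x_2 ∨ x_1)) ⊃ ¬¬x_1 = 4/7 ⊃ 4/7 = 1
(((x_3 ⊃ x_3) ⊃ x_2) ∨ (x_1 ∨ x_2)) ∧ (((x_2 ⊃ x_1) ⊃ (x_2 ∨ x_1)) ⊃ ¬¬x_1) = 4/7 ∧ 1 = 4/7
¬¬(x_3 ∨ x_1) ∧ ((((x_3 ⊃ x_3) ⊃ x_2) ∨ (x_1 ∨ x_2)) ∧ (((x_2 ⊃ x_1) ⊃ (x_2 ∨ x_1)) ⊃ ¬¬x_1)) = 6/7 ∧ 4/7 = 4/7
¬(((x_2 ∨ ¬x_1) ∨ ¬(x_3 ⊃ x_1)) ∨ ¬((x_1 ⊃ x_1) ∧ x_1)) ∨ (¬¬(x_3 ∨ x_1) ∧ ((((x_3 ⊃ x_3) ⊃ x_2) ∨ (x_1 ∨ x_2)) ∧ (((x_2 ⊃ x_1) ⊃ (x_2 ∨ x_1)) ⊃ ¬¬x_1))) = 4/7 ∨ 4/7 = 4/7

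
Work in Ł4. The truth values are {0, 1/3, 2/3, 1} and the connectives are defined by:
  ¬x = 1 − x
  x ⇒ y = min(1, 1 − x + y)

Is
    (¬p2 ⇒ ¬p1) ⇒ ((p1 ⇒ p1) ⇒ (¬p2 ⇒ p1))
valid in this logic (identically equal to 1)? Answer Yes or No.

Counterexample: take p1 = 0, p2 = 0.
¬p2 = ¬0 = 1
¬p1 = ¬0 = 1
¬p2 ⇒ ¬p1 = 1 ⇒ 1 = 1
p1 ⇒ p1 = 0 ⇒ 0 = 1
¬p2 = ¬0 = 1
¬p2 ⇒ p1 = 1 ⇒ 0 = 0
(p1 ⇒ p1) ⇒ (¬p2 ⇒ p1) = 1 ⇒ 0 = 0
(¬p2 ⇒ ¬p1) ⇒ ((p1 ⇒ p1) ⇒ (¬p2 ⇒ p1)) = 1 ⇒ 0 = 0
This gives 0 ≠ 1.

No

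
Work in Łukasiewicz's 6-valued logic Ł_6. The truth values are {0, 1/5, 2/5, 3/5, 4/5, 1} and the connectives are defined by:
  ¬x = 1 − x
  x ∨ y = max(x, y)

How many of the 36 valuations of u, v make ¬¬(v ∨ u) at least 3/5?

value 1: 11 assignments (counts)
value 4/5: 9 assignments (counts)
value 3/5: 7 assignments (counts)
value 2/5: 5 assignments
value 1/5: 3 assignments
value 0: 1 assignment
So 27 of the 36 assignments meet the threshold.

27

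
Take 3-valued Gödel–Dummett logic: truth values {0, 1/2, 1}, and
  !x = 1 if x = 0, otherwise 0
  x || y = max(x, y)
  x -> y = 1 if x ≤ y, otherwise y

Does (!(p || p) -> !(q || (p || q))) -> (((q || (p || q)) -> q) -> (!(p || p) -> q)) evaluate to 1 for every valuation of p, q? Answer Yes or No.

Counterexample: take p = 0, q = 0.
p || p = 0 || 0 = 0
!(p || p) = !0 = 1
p || q = 0 || 0 = 0
q || (p || q) = 0 || 0 = 0
!(q || (p || q)) = !0 = 1
!(p || p) -> !(q || (p || q)) = 1 -> 1 = 1
p || q = 0 || 0 = 0
q || (p || q) = 0 || 0 = 0
(q || (p || q)) -> q = 0 -> 0 = 1
p || p = 0 || 0 = 0
!(p || p) = !0 = 1
!(p || p) -> q = 1 -> 0 = 0
((q || (p || q)) -> q) -> (!(p || p) -> q) = 1 -> 0 = 0
(!(p || p) -> !(q || (p || q))) -> (((q || (p || q)) -> q) -> (!(p || p) -> q)) = 1 -> 0 = 0
This gives 0 ≠ 1.

No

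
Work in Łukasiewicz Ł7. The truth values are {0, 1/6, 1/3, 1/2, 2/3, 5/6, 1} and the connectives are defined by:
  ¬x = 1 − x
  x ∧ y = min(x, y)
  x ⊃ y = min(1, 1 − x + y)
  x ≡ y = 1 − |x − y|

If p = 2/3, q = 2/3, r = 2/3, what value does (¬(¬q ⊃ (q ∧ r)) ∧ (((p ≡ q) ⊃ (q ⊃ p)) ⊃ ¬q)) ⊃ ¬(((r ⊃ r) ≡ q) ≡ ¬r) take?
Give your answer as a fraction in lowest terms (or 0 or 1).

1

¬q = ¬2/3 = 1/3
q ∧ r = 2/3 ∧ 2/3 = 2/3
¬q ⊃ (q ∧ r) = 1/3 ⊃ 2/3 = 1
¬(¬q ⊃ (q ∧ r)) = ¬1 = 0
p ≡ q = 2/3 ≡ 2/3 = 1
q ⊃ p = 2/3 ⊃ 2/3 = 1
(p ≡ q) ⊃ (q ⊃ p) = 1 ⊃ 1 = 1
¬q = ¬2/3 = 1/3
((p ≡ q) ⊃ (q ⊃ p)) ⊃ ¬q = 1 ⊃ 1/3 = 1/3
¬(¬q ⊃ (q ∧ r)) ∧ (((p ≡ q) ⊃ (q ⊃ p)) ⊃ ¬q) = 0 ∧ 1/3 = 0
r ⊃ r = 2/3 ⊃ 2/3 = 1
(r ⊃ r) ≡ q = 1 ≡ 2/3 = 2/3
¬r = ¬2/3 = 1/3
((r ⊃ r) ≡ q) ≡ ¬r = 2/3 ≡ 1/3 = 2/3
¬(((r ⊃ r) ≡ q) ≡ ¬r) = ¬2/3 = 1/3
(¬(¬q ⊃ (q ∧ r)) ∧ (((p ≡ q) ⊃ (q ⊃ p)) ⊃ ¬q)) ⊃ ¬(((r ⊃ r) ≡ q) ≡ ¬r) = 0 ⊃ 1/3 = 1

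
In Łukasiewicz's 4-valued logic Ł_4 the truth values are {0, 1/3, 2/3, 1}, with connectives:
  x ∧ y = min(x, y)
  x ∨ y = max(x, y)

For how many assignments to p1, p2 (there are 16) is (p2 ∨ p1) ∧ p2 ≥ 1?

p1 = 0, p2 = 0 ↦ 0  <
p1 = 0, p2 = 1/3 ↦ 1/3  <
p1 = 0, p2 = 2/3 ↦ 2/3  <
p1 = 0, p2 = 1 ↦ 1  ≥
p1 = 1/3, p2 = 0 ↦ 0  <
p1 = 1/3, p2 = 1/3 ↦ 1/3  <
p1 = 1/3, p2 = 2/3 ↦ 2/3  <
p1 = 1/3, p2 = 1 ↦ 1  ≥
p1 = 2/3, p2 = 0 ↦ 0  <
p1 = 2/3, p2 = 1/3 ↦ 1/3  <
p1 = 2/3, p2 = 2/3 ↦ 2/3  <
p1 = 2/3, p2 = 1 ↦ 1  ≥
p1 = 1, p2 = 0 ↦ 0  <
p1 = 1, p2 = 1/3 ↦ 1/3  <
p1 = 1, p2 = 2/3 ↦ 2/3  <
p1 = 1, p2 = 1 ↦ 1  ≥
So 4 of the 16 assignments meet the threshold.

4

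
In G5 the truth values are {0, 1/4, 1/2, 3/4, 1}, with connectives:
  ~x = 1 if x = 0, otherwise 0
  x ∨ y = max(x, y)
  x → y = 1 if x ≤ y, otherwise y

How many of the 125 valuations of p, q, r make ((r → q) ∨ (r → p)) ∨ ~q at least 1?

value 1: 105 assignments (counts)
value 3/4: 6 assignments
value 1/2: 8 assignments
value 1/4: 6 assignments
So 105 of the 125 assignments meet the threshold.

105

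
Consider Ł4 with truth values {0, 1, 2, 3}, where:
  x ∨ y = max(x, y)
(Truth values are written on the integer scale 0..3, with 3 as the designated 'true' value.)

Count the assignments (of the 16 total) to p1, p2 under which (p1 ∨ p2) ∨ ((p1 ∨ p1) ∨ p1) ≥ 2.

12

p1 = 0, p2 = 0 ↦ 0  <
p1 = 0, p2 = 1 ↦ 1  <
p1 = 0, p2 = 2 ↦ 2  ≥
p1 = 0, p2 = 3 ↦ 3  ≥
p1 = 1, p2 = 0 ↦ 1  <
p1 = 1, p2 = 1 ↦ 1  <
p1 = 1, p2 = 2 ↦ 2  ≥
p1 = 1, p2 = 3 ↦ 3  ≥
p1 = 2, p2 = 0 ↦ 2  ≥
p1 = 2, p2 = 1 ↦ 2  ≥
p1 = 2, p2 = 2 ↦ 2  ≥
p1 = 2, p2 = 3 ↦ 3  ≥
p1 = 3, p2 = 0 ↦ 3  ≥
p1 = 3, p2 = 1 ↦ 3  ≥
p1 = 3, p2 = 2 ↦ 3  ≥
p1 = 3, p2 = 3 ↦ 3  ≥
So 12 of the 16 assignments meet the threshold.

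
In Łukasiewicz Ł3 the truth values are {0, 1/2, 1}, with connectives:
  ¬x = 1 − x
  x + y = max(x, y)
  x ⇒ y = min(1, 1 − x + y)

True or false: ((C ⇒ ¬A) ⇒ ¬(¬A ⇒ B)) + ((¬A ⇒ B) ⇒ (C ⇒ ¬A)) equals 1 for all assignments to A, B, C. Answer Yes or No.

Counterexample: take A = 1/2, B = 1/2, C = 1.
¬A = ¬1/2 = 1/2
C ⇒ ¬A = 1 ⇒ 1/2 = 1/2
¬A = ¬1/2 = 1/2
¬A ⇒ B = 1/2 ⇒ 1/2 = 1
¬(¬A ⇒ B) = ¬1 = 0
(C ⇒ ¬A) ⇒ ¬(¬A ⇒ B) = 1/2 ⇒ 0 = 1/2
¬A = ¬1/2 = 1/2
¬A ⇒ B = 1/2 ⇒ 1/2 = 1
¬A = ¬1/2 = 1/2
C ⇒ ¬A = 1 ⇒ 1/2 = 1/2
(¬A ⇒ B) ⇒ (C ⇒ ¬A) = 1 ⇒ 1/2 = 1/2
((C ⇒ ¬A) ⇒ ¬(¬A ⇒ B)) + ((¬A ⇒ B) ⇒ (C ⇒ ¬A)) = 1/2 + 1/2 = 1/2
This gives 1/2 ≠ 1.

No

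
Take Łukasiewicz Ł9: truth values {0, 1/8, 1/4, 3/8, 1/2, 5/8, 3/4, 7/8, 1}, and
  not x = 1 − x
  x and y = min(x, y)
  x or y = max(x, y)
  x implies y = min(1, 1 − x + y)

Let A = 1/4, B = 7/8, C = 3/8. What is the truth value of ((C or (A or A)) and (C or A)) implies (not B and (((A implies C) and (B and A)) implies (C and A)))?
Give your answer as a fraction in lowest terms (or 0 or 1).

A or A = 1/4 or 1/4 = 1/4
C or (A or A) = 3/8 or 1/4 = 3/8
C or A = 3/8 or 1/4 = 3/8
(C or (A or A)) and (C or A) = 3/8 and 3/8 = 3/8
not B = not 7/8 = 1/8
A implies C = 1/4 implies 3/8 = 1
B and A = 7/8 and 1/4 = 1/4
(A implies C) and (B and A) = 1 and 1/4 = 1/4
C and A = 3/8 and 1/4 = 1/4
((A implies C) and (B and A)) implies (C and A) = 1/4 implies 1/4 = 1
not B and (((A implies C) and (B and A)) implies (C and A)) = 1/8 and 1 = 1/8
((C or (A or A)) and (C or A)) implies (not B and (((A implies C) and (B and A)) implies (C and A))) = 3/8 implies 1/8 = 3/4

3/4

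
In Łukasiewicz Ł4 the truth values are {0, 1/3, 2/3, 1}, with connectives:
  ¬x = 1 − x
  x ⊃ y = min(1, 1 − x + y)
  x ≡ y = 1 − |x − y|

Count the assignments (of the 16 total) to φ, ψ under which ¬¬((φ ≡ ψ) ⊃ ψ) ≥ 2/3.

φ = 0, ψ = 0 ↦ 0  <
φ = 0, ψ = 1/3 ↦ 2/3  ≥
φ = 0, ψ = 2/3 ↦ 1  ≥
φ = 0, ψ = 1 ↦ 1  ≥
φ = 1/3, ψ = 0 ↦ 1/3  <
φ = 1/3, ψ = 1/3 ↦ 1/3  <
φ = 1/3, ψ = 2/3 ↦ 1  ≥
φ = 1/3, ψ = 1 ↦ 1  ≥
φ = 2/3, ψ = 0 ↦ 2/3  ≥
φ = 2/3, ψ = 1/3 ↦ 2/3  ≥
φ = 2/3, ψ = 2/3 ↦ 2/3  ≥
φ = 2/3, ψ = 1 ↦ 1  ≥
φ = 1, ψ = 0 ↦ 1  ≥
φ = 1, ψ = 1/3 ↦ 1  ≥
φ = 1, ψ = 2/3 ↦ 1  ≥
φ = 1, ψ = 1 ↦ 1  ≥
So 13 of the 16 assignments meet the threshold.

13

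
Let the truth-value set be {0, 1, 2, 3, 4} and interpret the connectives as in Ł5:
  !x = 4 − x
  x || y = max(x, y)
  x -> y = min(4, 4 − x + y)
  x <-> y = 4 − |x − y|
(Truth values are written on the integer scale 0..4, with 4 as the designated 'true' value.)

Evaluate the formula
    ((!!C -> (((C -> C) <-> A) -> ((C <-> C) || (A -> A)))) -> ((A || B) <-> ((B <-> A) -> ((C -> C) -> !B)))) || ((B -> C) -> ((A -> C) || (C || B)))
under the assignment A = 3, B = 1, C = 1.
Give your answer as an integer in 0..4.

3

!C = !1 = 3
!!C = !3 = 1
C -> C = 1 -> 1 = 4
(C -> C) <-> A = 4 <-> 3 = 3
C <-> C = 1 <-> 1 = 4
A -> A = 3 -> 3 = 4
(C <-> C) || (A -> A) = 4 || 4 = 4
((C -> C) <-> A) -> ((C <-> C) || (A -> A)) = 3 -> 4 = 4
!!C -> (((C -> C) <-> A) -> ((C <-> C) || (A -> A))) = 1 -> 4 = 4
A || B = 3 || 1 = 3
B <-> A = 1 <-> 3 = 2
C -> C = 1 -> 1 = 4
!B = !1 = 3
(C -> C) -> !B = 4 -> 3 = 3
(B <-> A) -> ((C -> C) -> !B) = 2 -> 3 = 4
(A || B) <-> ((B <-> A) -> ((C -> C) -> !B)) = 3 <-> 4 = 3
(!!C -> (((C -> C) <-> A) -> ((C <-> C) || (A -> A)))) -> ((A || B) <-> ((B <-> A) -> ((C -> C) -> !B))) = 4 -> 3 = 3
B -> C = 1 -> 1 = 4
A -> C = 3 -> 1 = 2
C || B = 1 || 1 = 1
(A -> C) || (C || B) = 2 || 1 = 2
(B -> C) -> ((A -> C) || (C || B)) = 4 -> 2 = 2
((!!C -> (((C -> C) <-> A) -> ((C <-> C) || (A -> A)))) -> ((A || B) <-> ((B <-> A) -> ((C -> C) -> !B)))) || ((B -> C) -> ((A -> C) || (C || B))) = 3 || 2 = 3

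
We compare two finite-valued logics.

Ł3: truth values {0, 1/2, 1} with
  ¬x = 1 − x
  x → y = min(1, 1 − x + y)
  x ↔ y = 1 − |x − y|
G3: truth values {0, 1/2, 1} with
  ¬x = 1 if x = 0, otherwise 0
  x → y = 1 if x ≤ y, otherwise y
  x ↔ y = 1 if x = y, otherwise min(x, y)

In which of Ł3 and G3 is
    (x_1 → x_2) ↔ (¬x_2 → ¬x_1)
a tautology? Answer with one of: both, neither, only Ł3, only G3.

In Ł3: every assignment gives 1 — tautology.
In G3: at x_1 = 1, x_2 = 1/2 the value is 1/2 — not a tautology.

only Ł3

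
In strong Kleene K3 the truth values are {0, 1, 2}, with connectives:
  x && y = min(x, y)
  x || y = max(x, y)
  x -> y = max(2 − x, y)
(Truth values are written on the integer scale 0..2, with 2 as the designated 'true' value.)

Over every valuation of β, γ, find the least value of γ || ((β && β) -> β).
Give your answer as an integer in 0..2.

1

Take β = 1, γ = 0:
β && β = 1 && 1 = 1
(β && β) -> β = 1 -> 1 = 1
γ || ((β && β) -> β) = 0 || 1 = 1
No assignment yields a value below 1, so this is the minimum.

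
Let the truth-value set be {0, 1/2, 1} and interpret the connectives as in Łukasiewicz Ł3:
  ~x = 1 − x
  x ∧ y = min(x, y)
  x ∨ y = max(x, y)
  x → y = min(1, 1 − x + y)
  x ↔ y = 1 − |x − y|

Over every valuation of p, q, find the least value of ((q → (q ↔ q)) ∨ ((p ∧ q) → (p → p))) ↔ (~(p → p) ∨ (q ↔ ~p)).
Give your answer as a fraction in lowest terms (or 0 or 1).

Take p = 0, q = 0:
q ↔ q = 0 ↔ 0 = 1
q → (q ↔ q) = 0 → 1 = 1
p ∧ q = 0 ∧ 0 = 0
p → p = 0 → 0 = 1
(p ∧ q) → (p → p) = 0 → 1 = 1
(q → (q ↔ q)) ∨ ((p ∧ q) → (p → p)) = 1 ∨ 1 = 1
p → p = 0 → 0 = 1
~(p → p) = ~1 = 0
~p = ~0 = 1
q ↔ ~p = 0 ↔ 1 = 0
~(p → p) ∨ (q ↔ ~p) = 0 ∨ 0 = 0
((q → (q ↔ q)) ∨ ((p ∧ q) → (p → p))) ↔ (~(p → p) ∨ (q ↔ ~p)) = 1 ↔ 0 = 0
No assignment yields a value below 0, so this is the minimum.

0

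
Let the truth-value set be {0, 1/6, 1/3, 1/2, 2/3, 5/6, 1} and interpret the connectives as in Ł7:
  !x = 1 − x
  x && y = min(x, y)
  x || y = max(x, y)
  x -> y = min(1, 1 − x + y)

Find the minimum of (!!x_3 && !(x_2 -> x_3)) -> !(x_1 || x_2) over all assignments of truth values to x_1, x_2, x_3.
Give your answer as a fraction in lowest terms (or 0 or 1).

1/2

Take x_1 = 0, x_2 = 1, x_3 = 1/2:
!x_3 = !1/2 = 1/2
!!x_3 = !1/2 = 1/2
x_2 -> x_3 = 1 -> 1/2 = 1/2
!(x_2 -> x_3) = !1/2 = 1/2
!!x_3 && !(x_2 -> x_3) = 1/2 && 1/2 = 1/2
x_1 || x_2 = 0 || 1 = 1
!(x_1 || x_2) = !1 = 0
(!!x_3 && !(x_2 -> x_3)) -> !(x_1 || x_2) = 1/2 -> 0 = 1/2
No assignment yields a value below 1/2, so this is the minimum.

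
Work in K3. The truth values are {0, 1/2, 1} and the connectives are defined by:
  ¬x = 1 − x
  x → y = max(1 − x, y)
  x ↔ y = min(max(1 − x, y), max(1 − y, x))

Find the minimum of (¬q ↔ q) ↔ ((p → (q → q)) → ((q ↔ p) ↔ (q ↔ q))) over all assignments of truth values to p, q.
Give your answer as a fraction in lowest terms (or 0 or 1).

Take p = 0, q = 0:
¬q = ¬0 = 1
¬q ↔ q = 1 ↔ 0 = 0
q → q = 0 → 0 = 1
p → (q → q) = 0 → 1 = 1
q ↔ p = 0 ↔ 0 = 1
q ↔ q = 0 ↔ 0 = 1
(q ↔ p) ↔ (q ↔ q) = 1 ↔ 1 = 1
(p → (q → q)) → ((q ↔ p) ↔ (q ↔ q)) = 1 → 1 = 1
(¬q ↔ q) ↔ ((p → (q → q)) → ((q ↔ p) ↔ (q ↔ q))) = 0 ↔ 1 = 0
No assignment yields a value below 0, so this is the minimum.

0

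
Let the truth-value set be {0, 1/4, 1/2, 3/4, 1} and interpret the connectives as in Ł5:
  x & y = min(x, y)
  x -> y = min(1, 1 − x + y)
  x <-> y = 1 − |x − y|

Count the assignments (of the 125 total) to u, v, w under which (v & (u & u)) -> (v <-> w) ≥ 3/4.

117

value 1: 110 assignments (counts)
value 3/4: 7 assignments (counts)
value 1/2: 5 assignments
value 1/4: 2 assignments
value 0: 1 assignment
So 117 of the 125 assignments meet the threshold.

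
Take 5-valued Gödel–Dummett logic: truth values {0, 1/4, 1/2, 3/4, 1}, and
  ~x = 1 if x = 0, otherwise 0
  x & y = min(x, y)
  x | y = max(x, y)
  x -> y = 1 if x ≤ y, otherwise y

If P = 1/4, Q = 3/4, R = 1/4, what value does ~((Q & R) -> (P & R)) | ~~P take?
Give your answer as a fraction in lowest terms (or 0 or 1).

1

Q & R = 3/4 & 1/4 = 1/4
P & R = 1/4 & 1/4 = 1/4
(Q & R) -> (P & R) = 1/4 -> 1/4 = 1
~((Q & R) -> (P & R)) = ~1 = 0
~P = ~1/4 = 0
~~P = ~0 = 1
~((Q & R) -> (P & R)) | ~~P = 0 | 1 = 1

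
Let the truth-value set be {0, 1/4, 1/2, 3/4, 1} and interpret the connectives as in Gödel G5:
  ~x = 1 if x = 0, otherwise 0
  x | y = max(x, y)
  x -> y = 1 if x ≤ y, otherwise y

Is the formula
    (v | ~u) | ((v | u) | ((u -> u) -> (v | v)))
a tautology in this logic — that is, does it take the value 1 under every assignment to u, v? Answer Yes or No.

Counterexample: take u = 1/4, v = 0.
~u = ~1/4 = 0
v | ~u = 0 | 0 = 0
v | u = 0 | 1/4 = 1/4
u -> u = 1/4 -> 1/4 = 1
v | v = 0 | 0 = 0
(u -> u) -> (v | v) = 1 -> 0 = 0
(v | u) | ((u -> u) -> (v | v)) = 1/4 | 0 = 1/4
(v | ~u) | ((v | u) | ((u -> u) -> (v | v))) = 0 | 1/4 = 1/4
This gives 1/4 ≠ 1.

No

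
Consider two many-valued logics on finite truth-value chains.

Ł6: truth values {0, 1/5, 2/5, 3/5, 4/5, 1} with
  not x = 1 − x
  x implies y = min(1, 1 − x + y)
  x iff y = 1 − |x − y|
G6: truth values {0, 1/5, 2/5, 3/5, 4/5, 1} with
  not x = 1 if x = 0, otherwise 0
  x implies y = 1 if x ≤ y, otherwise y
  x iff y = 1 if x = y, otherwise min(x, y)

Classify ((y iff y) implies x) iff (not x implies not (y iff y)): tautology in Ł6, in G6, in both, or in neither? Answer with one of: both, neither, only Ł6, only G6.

In Ł6: every assignment gives 1 — tautology.
In G6: at x = 1/5, y = 0 the value is 1/5 — not a tautology.

only Ł6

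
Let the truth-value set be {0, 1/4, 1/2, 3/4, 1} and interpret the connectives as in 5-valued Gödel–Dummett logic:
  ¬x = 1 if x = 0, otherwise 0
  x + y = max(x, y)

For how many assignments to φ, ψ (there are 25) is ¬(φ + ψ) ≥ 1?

1

value 1: 1 assignment (counts)
value 0: 24 assignments
So 1 of the 25 assignments meets the threshold.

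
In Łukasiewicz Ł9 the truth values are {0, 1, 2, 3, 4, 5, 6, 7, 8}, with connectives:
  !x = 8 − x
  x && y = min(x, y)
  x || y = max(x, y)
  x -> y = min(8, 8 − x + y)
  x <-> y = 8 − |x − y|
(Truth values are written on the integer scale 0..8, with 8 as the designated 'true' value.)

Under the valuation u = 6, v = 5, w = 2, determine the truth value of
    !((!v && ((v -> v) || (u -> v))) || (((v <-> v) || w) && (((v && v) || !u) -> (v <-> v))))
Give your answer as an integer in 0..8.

!v = !5 = 3
v -> v = 5 -> 5 = 8
u -> v = 6 -> 5 = 7
(v -> v) || (u -> v) = 8 || 7 = 8
!v && ((v -> v) || (u -> v)) = 3 && 8 = 3
v <-> v = 5 <-> 5 = 8
(v <-> v) || w = 8 || 2 = 8
v && v = 5 && 5 = 5
!u = !6 = 2
(v && v) || !u = 5 || 2 = 5
v <-> v = 5 <-> 5 = 8
((v && v) || !u) -> (v <-> v) = 5 -> 8 = 8
((v <-> v) || w) && (((v && v) || !u) -> (v <-> v)) = 8 && 8 = 8
(!v && ((v -> v) || (u -> v))) || (((v <-> v) || w) && (((v && v) || !u) -> (v <-> v))) = 3 || 8 = 8
!((!v && ((v -> v) || (u -> v))) || (((v <-> v) || w) && (((v && v) || !u) -> (v <-> v)))) = !8 = 0

0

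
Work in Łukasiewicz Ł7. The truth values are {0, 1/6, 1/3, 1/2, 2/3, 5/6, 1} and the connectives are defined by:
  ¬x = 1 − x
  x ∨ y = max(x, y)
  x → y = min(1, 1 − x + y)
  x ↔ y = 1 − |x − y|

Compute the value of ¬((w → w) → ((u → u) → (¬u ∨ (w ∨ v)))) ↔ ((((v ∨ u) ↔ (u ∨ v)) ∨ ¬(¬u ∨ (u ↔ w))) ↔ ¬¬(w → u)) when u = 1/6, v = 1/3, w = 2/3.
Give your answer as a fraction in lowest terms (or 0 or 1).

w → w = 2/3 → 2/3 = 1
u → u = 1/6 → 1/6 = 1
¬u = ¬1/6 = 5/6
w ∨ v = 2/3 ∨ 1/3 = 2/3
¬u ∨ (w ∨ v) = 5/6 ∨ 2/3 = 5/6
(u → u) → (¬u ∨ (w ∨ v)) = 1 → 5/6 = 5/6
(w → w) → ((u → u) → (¬u ∨ (w ∨ v))) = 1 → 5/6 = 5/6
¬((w → w) → ((u → u) → (¬u ∨ (w ∨ v)))) = ¬5/6 = 1/6
v ∨ u = 1/3 ∨ 1/6 = 1/3
u ∨ v = 1/6 ∨ 1/3 = 1/3
(v ∨ u) ↔ (u ∨ v) = 1/3 ↔ 1/3 = 1
¬u = ¬1/6 = 5/6
u ↔ w = 1/6 ↔ 2/3 = 1/2
¬u ∨ (u ↔ w) = 5/6 ∨ 1/2 = 5/6
¬(¬u ∨ (u ↔ w)) = ¬5/6 = 1/6
((v ∨ u) ↔ (u ∨ v)) ∨ ¬(¬u ∨ (u ↔ w)) = 1 ∨ 1/6 = 1
w → u = 2/3 → 1/6 = 1/2
¬(w → u) = ¬1/2 = 1/2
¬¬(w → u) = ¬1/2 = 1/2
(((v ∨ u) ↔ (u ∨ v)) ∨ ¬(¬u ∨ (u ↔ w))) ↔ ¬¬(w → u) = 1 ↔ 1/2 = 1/2
¬((w → w) → ((u → u) → (¬u ∨ (w ∨ v)))) ↔ ((((v ∨ u) ↔ (u ∨ v)) ∨ ¬(¬u ∨ (u ↔ w))) ↔ ¬¬(w → u)) = 1/6 ↔ 1/2 = 2/3

2/3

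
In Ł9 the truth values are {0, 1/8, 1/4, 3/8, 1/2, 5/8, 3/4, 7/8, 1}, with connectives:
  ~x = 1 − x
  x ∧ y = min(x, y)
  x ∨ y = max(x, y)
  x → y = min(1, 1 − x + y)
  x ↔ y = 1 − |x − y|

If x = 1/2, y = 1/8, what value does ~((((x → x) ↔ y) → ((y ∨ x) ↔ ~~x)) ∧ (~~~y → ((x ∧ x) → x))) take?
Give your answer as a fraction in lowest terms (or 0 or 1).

0

x → x = 1/2 → 1/2 = 1
(x → x) ↔ y = 1 ↔ 1/8 = 1/8
y ∨ x = 1/8 ∨ 1/2 = 1/2
~x = ~1/2 = 1/2
~~x = ~1/2 = 1/2
(y ∨ x) ↔ ~~x = 1/2 ↔ 1/2 = 1
((x → x) ↔ y) → ((y ∨ x) ↔ ~~x) = 1/8 → 1 = 1
~y = ~1/8 = 7/8
~~y = ~7/8 = 1/8
~~~y = ~1/8 = 7/8
x ∧ x = 1/2 ∧ 1/2 = 1/2
(x ∧ x) → x = 1/2 → 1/2 = 1
~~~y → ((x ∧ x) → x) = 7/8 → 1 = 1
(((x → x) ↔ y) → ((y ∨ x) ↔ ~~x)) ∧ (~~~y → ((x ∧ x) → x)) = 1 ∧ 1 = 1
~((((x → x) ↔ y) → ((y ∨ x) ↔ ~~x)) ∧ (~~~y → ((x ∧ x) → x))) = ~1 = 0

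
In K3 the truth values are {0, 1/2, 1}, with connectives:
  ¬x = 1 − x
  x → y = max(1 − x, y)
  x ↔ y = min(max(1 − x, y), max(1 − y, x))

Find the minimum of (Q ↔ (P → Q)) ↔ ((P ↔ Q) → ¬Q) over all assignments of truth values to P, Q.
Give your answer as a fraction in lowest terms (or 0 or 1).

Take P = 0, Q = 0:
P → Q = 0 → 0 = 1
Q ↔ (P → Q) = 0 ↔ 1 = 0
P ↔ Q = 0 ↔ 0 = 1
¬Q = ¬0 = 1
(P ↔ Q) → ¬Q = 1 → 1 = 1
(Q ↔ (P → Q)) ↔ ((P ↔ Q) → ¬Q) = 0 ↔ 1 = 0
No assignment yields a value below 0, so this is the minimum.

0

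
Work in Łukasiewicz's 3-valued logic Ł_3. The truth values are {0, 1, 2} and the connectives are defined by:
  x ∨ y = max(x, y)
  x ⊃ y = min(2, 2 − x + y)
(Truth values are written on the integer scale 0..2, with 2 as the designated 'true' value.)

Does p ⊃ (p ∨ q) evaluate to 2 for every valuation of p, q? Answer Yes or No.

p = 0, q = 0 ↦ 2
p = 0, q = 1 ↦ 2
p = 0, q = 2 ↦ 2
p = 1, q = 0 ↦ 2
p = 1, q = 1 ↦ 2
p = 1, q = 2 ↦ 2
p = 2, q = 0 ↦ 2
p = 2, q = 1 ↦ 2
p = 2, q = 2 ↦ 2
Every assignment gives a value ≥ 2.

Yes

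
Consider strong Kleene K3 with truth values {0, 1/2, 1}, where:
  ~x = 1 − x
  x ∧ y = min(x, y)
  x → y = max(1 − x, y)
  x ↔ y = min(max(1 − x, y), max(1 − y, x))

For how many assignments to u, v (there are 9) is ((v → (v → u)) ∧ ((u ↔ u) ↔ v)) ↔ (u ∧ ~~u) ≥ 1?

3

u = 0, v = 0 ↦ 1  ≥
u = 0, v = 1/2 ↦ 1/2  <
u = 0, v = 1 ↦ 1  ≥
u = 1/2, v = 0 ↦ 1/2  <
u = 1/2, v = 1/2 ↦ 1/2  <
u = 1/2, v = 1 ↦ 1/2  <
u = 1, v = 0 ↦ 0  <
u = 1, v = 1/2 ↦ 1/2  <
u = 1, v = 1 ↦ 1  ≥
So 3 of the 9 assignments meet the threshold.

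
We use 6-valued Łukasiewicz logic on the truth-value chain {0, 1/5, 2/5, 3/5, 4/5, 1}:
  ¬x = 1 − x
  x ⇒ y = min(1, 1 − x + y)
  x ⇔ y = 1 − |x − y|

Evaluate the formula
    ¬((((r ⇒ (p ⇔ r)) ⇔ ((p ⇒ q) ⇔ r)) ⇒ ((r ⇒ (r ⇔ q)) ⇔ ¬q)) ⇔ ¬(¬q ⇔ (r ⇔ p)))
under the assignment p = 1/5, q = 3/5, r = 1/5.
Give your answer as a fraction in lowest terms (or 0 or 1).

p ⇔ r = 1/5 ⇔ 1/5 = 1
r ⇒ (p ⇔ r) = 1/5 ⇒ 1 = 1
p ⇒ q = 1/5 ⇒ 3/5 = 1
(p ⇒ q) ⇔ r = 1 ⇔ 1/5 = 1/5
(r ⇒ (p ⇔ r)) ⇔ ((p ⇒ q) ⇔ r) = 1 ⇔ 1/5 = 1/5
r ⇔ q = 1/5 ⇔ 3/5 = 3/5
r ⇒ (r ⇔ q) = 1/5 ⇒ 3/5 = 1
¬q = ¬3/5 = 2/5
(r ⇒ (r ⇔ q)) ⇔ ¬q = 1 ⇔ 2/5 = 2/5
((r ⇒ (p ⇔ r)) ⇔ ((p ⇒ q) ⇔ r)) ⇒ ((r ⇒ (r ⇔ q)) ⇔ ¬q) = 1/5 ⇒ 2/5 = 1
¬q = ¬3/5 = 2/5
r ⇔ p = 1/5 ⇔ 1/5 = 1
¬q ⇔ (r ⇔ p) = 2/5 ⇔ 1 = 2/5
¬(¬q ⇔ (r ⇔ p)) = ¬2/5 = 3/5
(((r ⇒ (p ⇔ r)) ⇔ ((p ⇒ q) ⇔ r)) ⇒ ((r ⇒ (r ⇔ q)) ⇔ ¬q)) ⇔ ¬(¬q ⇔ (r ⇔ p)) = 1 ⇔ 3/5 = 3/5
¬((((r ⇒ (p ⇔ r)) ⇔ ((p ⇒ q) ⇔ r)) ⇒ ((r ⇒ (r ⇔ q)) ⇔ ¬q)) ⇔ ¬(¬q ⇔ (r ⇔ p))) = ¬3/5 = 2/5

2/5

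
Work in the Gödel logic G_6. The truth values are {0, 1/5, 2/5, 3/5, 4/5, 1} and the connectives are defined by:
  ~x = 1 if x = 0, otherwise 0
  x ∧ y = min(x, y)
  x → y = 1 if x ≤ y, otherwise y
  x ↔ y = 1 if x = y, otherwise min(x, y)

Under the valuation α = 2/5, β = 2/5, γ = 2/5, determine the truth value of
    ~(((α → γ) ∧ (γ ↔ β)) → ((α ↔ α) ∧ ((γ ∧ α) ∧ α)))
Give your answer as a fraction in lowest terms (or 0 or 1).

α → γ = 2/5 → 2/5 = 1
γ ↔ β = 2/5 ↔ 2/5 = 1
(α → γ) ∧ (γ ↔ β) = 1 ∧ 1 = 1
α ↔ α = 2/5 ↔ 2/5 = 1
γ ∧ α = 2/5 ∧ 2/5 = 2/5
(γ ∧ α) ∧ α = 2/5 ∧ 2/5 = 2/5
(α ↔ α) ∧ ((γ ∧ α) ∧ α) = 1 ∧ 2/5 = 2/5
((α → γ) ∧ (γ ↔ β)) → ((α ↔ α) ∧ ((γ ∧ α) ∧ α)) = 1 → 2/5 = 2/5
~(((α → γ) ∧ (γ ↔ β)) → ((α ↔ α) ∧ ((γ ∧ α) ∧ α))) = ~2/5 = 0

0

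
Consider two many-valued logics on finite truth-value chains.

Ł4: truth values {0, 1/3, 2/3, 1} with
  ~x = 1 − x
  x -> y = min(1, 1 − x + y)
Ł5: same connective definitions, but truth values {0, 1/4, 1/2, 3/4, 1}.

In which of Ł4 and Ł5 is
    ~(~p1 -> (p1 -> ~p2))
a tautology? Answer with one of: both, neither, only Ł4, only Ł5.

In Ł4: at p1 = 0, p2 = 0 the value is 0 — not a tautology.
In Ł5: at p1 = 0, p2 = 0 the value is 0 — not a tautology.

neither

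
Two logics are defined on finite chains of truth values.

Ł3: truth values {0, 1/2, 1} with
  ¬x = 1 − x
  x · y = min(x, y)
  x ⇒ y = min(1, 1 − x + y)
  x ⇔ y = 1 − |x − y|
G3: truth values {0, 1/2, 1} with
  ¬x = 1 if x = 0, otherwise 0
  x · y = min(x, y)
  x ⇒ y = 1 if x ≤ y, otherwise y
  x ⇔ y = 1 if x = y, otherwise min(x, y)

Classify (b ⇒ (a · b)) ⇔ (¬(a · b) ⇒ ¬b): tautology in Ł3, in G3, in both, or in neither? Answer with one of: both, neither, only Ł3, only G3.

only Ł3

In Ł3: every assignment gives 1 — tautology.
In G3: at a = 1/2, b = 1 the value is 1/2 — not a tautology.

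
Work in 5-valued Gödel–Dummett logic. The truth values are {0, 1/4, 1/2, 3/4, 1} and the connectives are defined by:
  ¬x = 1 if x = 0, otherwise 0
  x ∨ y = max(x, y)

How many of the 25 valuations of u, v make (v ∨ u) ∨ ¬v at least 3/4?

value 1: 13 assignments (counts)
value 3/4: 6 assignments (counts)
value 1/2: 4 assignments
value 1/4: 2 assignments
So 19 of the 25 assignments meet the threshold.

19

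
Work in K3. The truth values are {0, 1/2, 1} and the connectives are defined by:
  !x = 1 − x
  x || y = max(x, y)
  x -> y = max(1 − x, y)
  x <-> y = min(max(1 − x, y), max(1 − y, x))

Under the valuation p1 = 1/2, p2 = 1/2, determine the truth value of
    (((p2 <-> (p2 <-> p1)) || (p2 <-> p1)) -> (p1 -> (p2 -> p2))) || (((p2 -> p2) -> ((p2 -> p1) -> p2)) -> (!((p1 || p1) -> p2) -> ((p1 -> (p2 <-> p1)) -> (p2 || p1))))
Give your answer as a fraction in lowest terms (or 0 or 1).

p2 <-> p1 = 1/2 <-> 1/2 = 1/2
p2 <-> (p2 <-> p1) = 1/2 <-> 1/2 = 1/2
p2 <-> p1 = 1/2 <-> 1/2 = 1/2
(p2 <-> (p2 <-> p1)) || (p2 <-> p1) = 1/2 || 1/2 = 1/2
p2 -> p2 = 1/2 -> 1/2 = 1/2
p1 -> (p2 -> p2) = 1/2 -> 1/2 = 1/2
((p2 <-> (p2 <-> p1)) || (p2 <-> p1)) -> (p1 -> (p2 -> p2)) = 1/2 -> 1/2 = 1/2
p2 -> p2 = 1/2 -> 1/2 = 1/2
p2 -> p1 = 1/2 -> 1/2 = 1/2
(p2 -> p1) -> p2 = 1/2 -> 1/2 = 1/2
(p2 -> p2) -> ((p2 -> p1) -> p2) = 1/2 -> 1/2 = 1/2
p1 || p1 = 1/2 || 1/2 = 1/2
(p1 || p1) -> p2 = 1/2 -> 1/2 = 1/2
!((p1 || p1) -> p2) = !1/2 = 1/2
p2 <-> p1 = 1/2 <-> 1/2 = 1/2
p1 -> (p2 <-> p1) = 1/2 -> 1/2 = 1/2
p2 || p1 = 1/2 || 1/2 = 1/2
(p1 -> (p2 <-> p1)) -> (p2 || p1) = 1/2 -> 1/2 = 1/2
!((p1 || p1) -> p2) -> ((p1 -> (p2 <-> p1)) -> (p2 || p1)) = 1/2 -> 1/2 = 1/2
((p2 -> p2) -> ((p2 -> p1) -> p2)) -> (!((p1 || p1) -> p2) -> ((p1 -> (p2 <-> p1)) -> (p2 || p1))) = 1/2 -> 1/2 = 1/2
(((p2 <-> (p2 <-> p1)) || (p2 <-> p1)) -> (p1 -> (p2 -> p2))) || (((p2 -> p2) -> ((p2 -> p1) -> p2)) -> (!((p1 || p1) -> p2) -> ((p1 -> (p2 <-> p1)) -> (p2 || p1)))) = 1/2 || 1/2 = 1/2

1/2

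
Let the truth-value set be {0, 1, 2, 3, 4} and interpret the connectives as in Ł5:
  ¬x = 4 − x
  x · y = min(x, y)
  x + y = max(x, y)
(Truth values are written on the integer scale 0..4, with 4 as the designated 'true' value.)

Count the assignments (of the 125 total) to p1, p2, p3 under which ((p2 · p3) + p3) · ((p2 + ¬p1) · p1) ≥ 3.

8

value 4: 1 assignment (counts)
value 3: 7 assignments (counts)
value 2: 25 assignments
value 1: 43 assignments
value 0: 49 assignments
So 8 of the 125 assignments meet the threshold.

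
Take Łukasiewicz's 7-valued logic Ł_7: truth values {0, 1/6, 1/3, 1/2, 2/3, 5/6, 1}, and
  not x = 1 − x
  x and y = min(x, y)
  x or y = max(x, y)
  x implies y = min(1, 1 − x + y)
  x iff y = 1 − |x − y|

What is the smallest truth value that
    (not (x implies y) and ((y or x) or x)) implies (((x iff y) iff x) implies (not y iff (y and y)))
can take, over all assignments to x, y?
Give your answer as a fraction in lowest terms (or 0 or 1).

Take x = 1/2, y = 0:
x implies y = 1/2 implies 0 = 1/2
not (x implies y) = not 1/2 = 1/2
y or x = 0 or 1/2 = 1/2
(y or x) or x = 1/2 or 1/2 = 1/2
not (x implies y) and ((y or x) or x) = 1/2 and 1/2 = 1/2
x iff y = 1/2 iff 0 = 1/2
(x iff y) iff x = 1/2 iff 1/2 = 1
not y = not 0 = 1
y and y = 0 and 0 = 0
not y iff (y and y) = 1 iff 0 = 0
((x iff y) iff x) implies (not y iff (y and y)) = 1 implies 0 = 0
(not (x implies y) and ((y or x) or x)) implies (((x iff y) iff x) implies (not y iff (y and y))) = 1/2 implies 0 = 1/2
No assignment yields a value below 1/2, so this is the minimum.

1/2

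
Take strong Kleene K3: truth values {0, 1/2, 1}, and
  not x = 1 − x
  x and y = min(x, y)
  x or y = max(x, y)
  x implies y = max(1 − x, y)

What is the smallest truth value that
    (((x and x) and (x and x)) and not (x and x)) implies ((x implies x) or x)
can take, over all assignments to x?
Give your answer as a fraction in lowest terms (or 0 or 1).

Take x = 1/2:
x and x = 1/2 and 1/2 = 1/2
x and x = 1/2 and 1/2 = 1/2
(x and x) and (x and x) = 1/2 and 1/2 = 1/2
x and x = 1/2 and 1/2 = 1/2
not (x and x) = not 1/2 = 1/2
((x and x) and (x and x)) and not (x and x) = 1/2 and 1/2 = 1/2
x implies x = 1/2 implies 1/2 = 1/2
(x implies x) or x = 1/2 or 1/2 = 1/2
(((x and x) and (x and x)) and not (x and x)) implies ((x implies x) or x) = 1/2 implies 1/2 = 1/2
No assignment yields a value below 1/2, so this is the minimum.

1/2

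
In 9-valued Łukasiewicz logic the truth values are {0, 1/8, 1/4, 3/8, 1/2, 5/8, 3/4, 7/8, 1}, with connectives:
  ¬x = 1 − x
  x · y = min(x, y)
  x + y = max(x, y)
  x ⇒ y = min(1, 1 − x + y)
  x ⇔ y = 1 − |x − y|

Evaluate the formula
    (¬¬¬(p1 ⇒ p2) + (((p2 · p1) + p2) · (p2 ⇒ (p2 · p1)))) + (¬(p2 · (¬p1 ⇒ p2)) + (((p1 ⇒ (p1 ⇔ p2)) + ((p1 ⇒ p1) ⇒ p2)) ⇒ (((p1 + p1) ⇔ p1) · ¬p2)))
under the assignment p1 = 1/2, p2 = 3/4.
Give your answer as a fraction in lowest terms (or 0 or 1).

p1 ⇒ p2 = 1/2 ⇒ 3/4 = 1
¬(p1 ⇒ p2) = ¬1 = 0
¬¬(p1 ⇒ p2) = ¬0 = 1
¬¬¬(p1 ⇒ p2) = ¬1 = 0
p2 · p1 = 3/4 · 1/2 = 1/2
(p2 · p1) + p2 = 1/2 + 3/4 = 3/4
p2 · p1 = 3/4 · 1/2 = 1/2
p2 ⇒ (p2 · p1) = 3/4 ⇒ 1/2 = 3/4
((p2 · p1) + p2) · (p2 ⇒ (p2 · p1)) = 3/4 · 3/4 = 3/4
¬¬¬(p1 ⇒ p2) + (((p2 · p1) + p2) · (p2 ⇒ (p2 · p1))) = 0 + 3/4 = 3/4
¬p1 = ¬1/2 = 1/2
¬p1 ⇒ p2 = 1/2 ⇒ 3/4 = 1
p2 · (¬p1 ⇒ p2) = 3/4 · 1 = 3/4
¬(p2 · (¬p1 ⇒ p2)) = ¬3/4 = 1/4
p1 ⇔ p2 = 1/2 ⇔ 3/4 = 3/4
p1 ⇒ (p1 ⇔ p2) = 1/2 ⇒ 3/4 = 1
p1 ⇒ p1 = 1/2 ⇒ 1/2 = 1
(p1 ⇒ p1) ⇒ p2 = 1 ⇒ 3/4 = 3/4
(p1 ⇒ (p1 ⇔ p2)) + ((p1 ⇒ p1) ⇒ p2) = 1 + 3/4 = 1
p1 + p1 = 1/2 + 1/2 = 1/2
(p1 + p1) ⇔ p1 = 1/2 ⇔ 1/2 = 1
¬p2 = ¬3/4 = 1/4
((p1 + p1) ⇔ p1) · ¬p2 = 1 · 1/4 = 1/4
((p1 ⇒ (p1 ⇔ p2)) + ((p1 ⇒ p1) ⇒ p2)) ⇒ (((p1 + p1) ⇔ p1) · ¬p2) = 1 ⇒ 1/4 = 1/4
¬(p2 · (¬p1 ⇒ p2)) + (((p1 ⇒ (p1 ⇔ p2)) + ((p1 ⇒ p1) ⇒ p2)) ⇒ (((p1 + p1) ⇔ p1) · ¬p2)) = 1/4 + 1/4 = 1/4
(¬¬¬(p1 ⇒ p2) + (((p2 · p1) + p2) · (p2 ⇒ (p2 · p1)))) + (¬(p2 · (¬p1 ⇒ p2)) + (((p1 ⇒ (p1 ⇔ p2)) + ((p1 ⇒ p1) ⇒ p2)) ⇒ (((p1 + p1) ⇔ p1) · ¬p2))) = 3/4 + 1/4 = 3/4

3/4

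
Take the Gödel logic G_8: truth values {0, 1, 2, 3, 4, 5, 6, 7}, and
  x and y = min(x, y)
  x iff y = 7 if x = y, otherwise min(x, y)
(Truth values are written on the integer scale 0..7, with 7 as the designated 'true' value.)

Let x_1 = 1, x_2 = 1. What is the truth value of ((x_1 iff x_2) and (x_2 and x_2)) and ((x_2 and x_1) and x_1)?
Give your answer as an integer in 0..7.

1

x_1 iff x_2 = 1 iff 1 = 7
x_2 and x_2 = 1 and 1 = 1
(x_1 iff x_2) and (x_2 and x_2) = 7 and 1 = 1
x_2 and x_1 = 1 and 1 = 1
(x_2 and x_1) and x_1 = 1 and 1 = 1
((x_1 iff x_2) and (x_2 and x_2)) and ((x_2 and x_1) and x_1) = 1 and 1 = 1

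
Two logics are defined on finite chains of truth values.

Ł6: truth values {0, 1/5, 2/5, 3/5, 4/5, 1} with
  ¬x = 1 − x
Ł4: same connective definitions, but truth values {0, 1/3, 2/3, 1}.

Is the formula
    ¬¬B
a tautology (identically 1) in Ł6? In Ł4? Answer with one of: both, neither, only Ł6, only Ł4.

neither

In Ł6: at B = 0 the value is 0 — not a tautology.
In Ł4: at B = 0 the value is 0 — not a tautology.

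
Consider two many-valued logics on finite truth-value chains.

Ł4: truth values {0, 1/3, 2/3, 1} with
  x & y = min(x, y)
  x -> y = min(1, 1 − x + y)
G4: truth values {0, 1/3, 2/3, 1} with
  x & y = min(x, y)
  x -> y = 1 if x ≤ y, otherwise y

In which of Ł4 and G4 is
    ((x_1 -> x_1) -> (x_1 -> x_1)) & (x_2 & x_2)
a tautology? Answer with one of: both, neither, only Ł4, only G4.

In Ł4: at x_1 = 0, x_2 = 0 the value is 0 — not a tautology.
In G4: at x_1 = 0, x_2 = 0 the value is 0 — not a tautology.

neither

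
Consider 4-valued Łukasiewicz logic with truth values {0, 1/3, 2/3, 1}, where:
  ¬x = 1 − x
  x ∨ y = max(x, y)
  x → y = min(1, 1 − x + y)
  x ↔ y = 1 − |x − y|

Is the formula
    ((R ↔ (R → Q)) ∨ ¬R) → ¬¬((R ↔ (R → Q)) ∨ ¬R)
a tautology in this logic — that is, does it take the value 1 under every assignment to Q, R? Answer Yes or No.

Yes

Q = 0, R = 0 ↦ 1
Q = 0, R = 1/3 ↦ 1
Q = 0, R = 2/3 ↦ 1
Q = 0, R = 1 ↦ 1
Q = 1/3, R = 0 ↦ 1
Q = 1/3, R = 1/3 ↦ 1
Q = 1/3, R = 2/3 ↦ 1
Q = 1/3, R = 1 ↦ 1
Q = 2/3, R = 0 ↦ 1
Q = 2/3, R = 1/3 ↦ 1
Q = 2/3, R = 2/3 ↦ 1
Q = 2/3, R = 1 ↦ 1
Q = 1, R = 0 ↦ 1
Q = 1, R = 1/3 ↦ 1
Q = 1, R = 2/3 ↦ 1
Q = 1, R = 1 ↦ 1
Every assignment gives a value ≥ 1.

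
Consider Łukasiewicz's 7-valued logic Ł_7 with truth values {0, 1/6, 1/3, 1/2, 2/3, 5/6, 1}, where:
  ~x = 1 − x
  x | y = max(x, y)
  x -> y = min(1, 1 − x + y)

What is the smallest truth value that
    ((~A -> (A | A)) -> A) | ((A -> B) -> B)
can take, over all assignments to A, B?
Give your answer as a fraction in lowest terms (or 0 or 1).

Take A = 1/2, B = 0:
~A = ~1/2 = 1/2
A | A = 1/2 | 1/2 = 1/2
~A -> (A | A) = 1/2 -> 1/2 = 1
(~A -> (A | A)) -> A = 1 -> 1/2 = 1/2
A -> B = 1/2 -> 0 = 1/2
(A -> B) -> B = 1/2 -> 0 = 1/2
((~A -> (A | A)) -> A) | ((A -> B) -> B) = 1/2 | 1/2 = 1/2
No assignment yields a value below 1/2, so this is the minimum.

1/2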